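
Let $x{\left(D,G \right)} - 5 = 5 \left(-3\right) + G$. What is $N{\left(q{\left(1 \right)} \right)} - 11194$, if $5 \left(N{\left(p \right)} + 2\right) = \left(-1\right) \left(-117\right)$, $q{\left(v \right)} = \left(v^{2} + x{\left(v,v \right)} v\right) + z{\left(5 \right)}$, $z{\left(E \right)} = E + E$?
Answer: $- \frac{55863}{5} \approx -11173.0$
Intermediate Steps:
$x{\left(D,G \right)} = -10 + G$ ($x{\left(D,G \right)} = 5 + \left(5 \left(-3\right) + G\right) = 5 + \left(-15 + G\right) = -10 + G$)
$z{\left(E \right)} = 2 E$
$q{\left(v \right)} = 10 + v^{2} + v \left(-10 + v\right)$ ($q{\left(v \right)} = \left(v^{2} + \left(-10 + v\right) v\right) + 2 \cdot 5 = \left(v^{2} + v \left(-10 + v\right)\right) + 10 = 10 + v^{2} + v \left(-10 + v\right)$)
$N{\left(p \right)} = \frac{107}{5}$ ($N{\left(p \right)} = -2 + \frac{\left(-1\right) \left(-117\right)}{5} = -2 + \frac{1}{5} \cdot 117 = -2 + \frac{117}{5} = \frac{107}{5}$)
$N{\left(q{\left(1 \right)} \right)} - 11194 = \frac{107}{5} - 11194 = - \frac{55863}{5}$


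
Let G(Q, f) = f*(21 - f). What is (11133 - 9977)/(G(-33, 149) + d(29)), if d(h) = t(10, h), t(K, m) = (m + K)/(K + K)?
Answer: -23120/381401 ≈ -0.060619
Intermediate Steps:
t(K, m) = (K + m)/(2*K) (t(K, m) = (K + m)/((2*K)) = (K + m)*(1/(2*K)) = (K + m)/(2*K))
d(h) = 1/2 + h/20 (d(h) = (1/2)*(10 + h)/10 = (1/2)*(1/10)*(10 + h) = 1/2 + h/20)
(11133 - 9977)/(G(-33, 149) + d(29)) = (11133 - 9977)/(149*(21 - 1*149) + (1/2 + (1/20)*29)) = 1156/(149*(21 - 149) + (1/2 + 29/20)) = 1156/(149*(-128) + 39/20) = 1156/(-19072 + 39/20) = 1156/(-381401/20) = 1156*(-20/381401) = -23120/381401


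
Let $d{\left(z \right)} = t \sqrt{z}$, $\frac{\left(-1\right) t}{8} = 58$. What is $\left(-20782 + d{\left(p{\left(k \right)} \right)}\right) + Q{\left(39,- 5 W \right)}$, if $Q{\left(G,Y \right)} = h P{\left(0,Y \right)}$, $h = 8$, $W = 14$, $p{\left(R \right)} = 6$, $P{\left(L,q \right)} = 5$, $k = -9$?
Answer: $-20742 - 464 \sqrt{6} \approx -21879.0$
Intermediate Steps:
$t = -464$ ($t = \left(-8\right) 58 = -464$)
$d{\left(z \right)} = - 464 \sqrt{z}$
$Q{\left(G,Y \right)} = 40$ ($Q{\left(G,Y \right)} = 8 \cdot 5 = 40$)
$\left(-20782 + d{\left(p{\left(k \right)} \right)}\right) + Q{\left(39,- 5 W \right)} = \left(-20782 - 464 \sqrt{6}\right) + 40 = -20742 - 464 \sqrt{6}$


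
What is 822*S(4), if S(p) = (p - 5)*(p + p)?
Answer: -6576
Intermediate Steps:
S(p) = 2*p*(-5 + p) (S(p) = (-5 + p)*(2*p) = 2*p*(-5 + p))
822*S(4) = 822*(2*4*(-5 + 4)) = 822*(2*4*(-1)) = 822*(-8) = -6576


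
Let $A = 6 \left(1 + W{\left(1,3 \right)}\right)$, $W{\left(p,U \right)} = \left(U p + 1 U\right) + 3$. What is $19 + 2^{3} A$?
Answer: $499$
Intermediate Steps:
$W{\left(p,U \right)} = 3 + U + U p$ ($W{\left(p,U \right)} = \left(U p + U\right) + 3 = \left(U + U p\right) + 3 = 3 + U + U p$)
$A = 60$ ($A = 6 \left(1 + \left(3 + 3 + 3 \cdot 1\right)\right) = 6 \left(1 + \left(3 + 3 + 3\right)\right) = 6 \left(1 + 9\right) = 6 \cdot 10 = 60$)
$19 + 2^{3} A = 19 + 2^{3} \cdot 60 = 19 + 8 \cdot 60 = 19 + 480 = 499$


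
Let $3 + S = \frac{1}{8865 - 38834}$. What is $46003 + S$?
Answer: $\frac{1378573999}{29969} \approx 46000.0$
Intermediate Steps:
$S = - \frac{89908}{29969}$ ($S = -3 + \frac{1}{8865 - 38834} = -3 + \frac{1}{-29969} = -3 - \frac{1}{29969} = - \frac{89908}{29969} \approx -3.0$)
$46003 + S = 46003 - \frac{89908}{29969} = \frac{1378573999}{29969}$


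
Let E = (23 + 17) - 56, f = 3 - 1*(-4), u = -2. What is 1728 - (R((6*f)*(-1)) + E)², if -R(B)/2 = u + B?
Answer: -3456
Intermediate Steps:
f = 7 (f = 3 + 4 = 7)
R(B) = 4 - 2*B (R(B) = -2*(-2 + B) = 4 - 2*B)
E = -16 (E = 40 - 56 = -16)
1728 - (R((6*f)*(-1)) + E)² = 1728 - ((4 - 2*6*7*(-1)) - 16)² = 1728 - ((4 - 84*(-1)) - 16)² = 1728 - ((4 - 2*(-42)) - 16)² = 1728 - ((4 + 84) - 16)² = 1728 - (88 - 16)² = 1728 - 1*72² = 1728 - 1*5184 = 1728 - 5184 = -3456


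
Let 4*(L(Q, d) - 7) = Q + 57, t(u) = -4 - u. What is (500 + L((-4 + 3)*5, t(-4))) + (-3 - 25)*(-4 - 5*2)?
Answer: 912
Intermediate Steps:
L(Q, d) = 85/4 + Q/4 (L(Q, d) = 7 + (Q + 57)/4 = 7 + (57 + Q)/4 = 7 + (57/4 + Q/4) = 85/4 + Q/4)
(500 + L((-4 + 3)*5, t(-4))) + (-3 - 25)*(-4 - 5*2) = (500 + (85/4 + ((-4 + 3)*5)/4)) + (-3 - 25)*(-4 - 5*2) = (500 + (85/4 + (-1*5)/4)) - 28*(-4 - 10) = (500 + (85/4 + (1/4)*(-5))) - 28*(-14) = (500 + (85/4 - 5/4)) + 392 = (500 + 20) + 392 = 520 + 392 = 912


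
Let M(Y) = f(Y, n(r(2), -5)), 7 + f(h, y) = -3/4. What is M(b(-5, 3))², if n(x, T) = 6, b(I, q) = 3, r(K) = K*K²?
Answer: 961/16 ≈ 60.063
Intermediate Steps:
r(K) = K³
f(h, y) = -31/4 (f(h, y) = -7 - 3/4 = -7 - 3*¼ = -7 - ¾ = -31/4)
M(Y) = -31/4
M(b(-5, 3))² = (-31/4)² = 961/16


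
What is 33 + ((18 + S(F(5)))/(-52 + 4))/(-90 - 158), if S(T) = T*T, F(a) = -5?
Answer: 392875/11904 ≈ 33.004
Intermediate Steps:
S(T) = T²
33 + ((18 + S(F(5)))/(-52 + 4))/(-90 - 158) = 33 + ((18 + (-5)²)/(-52 + 4))/(-90 - 158) = 33 + ((18 + 25)/(-48))/(-248) = 33 + (43*(-1/48))*(-1/248) = 33 - 43/48*(-1/248) = 33 + 43/11904 = 392875/11904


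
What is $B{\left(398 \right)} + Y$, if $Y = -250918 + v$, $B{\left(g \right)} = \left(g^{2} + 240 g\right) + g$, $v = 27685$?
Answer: $31089$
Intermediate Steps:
$B{\left(g \right)} = g^{2} + 241 g$
$Y = -223233$ ($Y = -250918 + 27685 = -223233$)
$B{\left(398 \right)} + Y = 398 \left(241 + 398\right) - 223233 = 398 \cdot 639 - 223233 = 254322 - 223233 = 31089$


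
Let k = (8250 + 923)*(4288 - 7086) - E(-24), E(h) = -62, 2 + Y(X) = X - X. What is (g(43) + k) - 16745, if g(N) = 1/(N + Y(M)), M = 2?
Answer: -1052992216/41 ≈ -2.5683e+7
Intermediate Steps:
Y(X) = -2 (Y(X) = -2 + (X - X) = -2 + 0 = -2)
g(N) = 1/(-2 + N) (g(N) = 1/(N - 2) = 1/(-2 + N))
k = -25665992 (k = (8250 + 923)*(4288 - 7086) - 1*(-62) = 9173*(-2798) + 62 = -25666054 + 62 = -25665992)
(g(43) + k) - 16745 = (1/(-2 + 43) - 25665992) - 16745 = (1/41 - 25665992) - 16745 = -1052305671/41 - 16745 = -1052992216/41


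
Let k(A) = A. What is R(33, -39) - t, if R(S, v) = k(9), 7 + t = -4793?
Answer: 4809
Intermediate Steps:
t = -4800 (t = -7 - 4793 = -4800)
R(S, v) = 9
R(33, -39) - t = 9 - 1*(-4800) = 9 + 4800 = 4809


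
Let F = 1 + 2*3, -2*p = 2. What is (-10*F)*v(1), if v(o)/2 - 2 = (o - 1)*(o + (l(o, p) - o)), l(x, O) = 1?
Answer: -280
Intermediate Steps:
p = -1 (p = -½*2 = -1)
F = 7 (F = 1 + 6 = 7)
v(o) = 2 + 2*o (v(o) = 4 + 2*((o - 1)*(o + (1 - o))) = 4 + 2*((-1 + o)*1) = 4 + 2*(-1 + o) = 4 + (-2 + 2*o) = 2 + 2*o)
(-10*F)*v(1) = (-10*7)*(2 + 2*1) = -70*(2 + 2) = -70*4 = -280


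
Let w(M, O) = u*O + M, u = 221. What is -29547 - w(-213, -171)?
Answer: 8457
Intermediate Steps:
w(M, O) = M + 221*O (w(M, O) = 221*O + M = M + 221*O)
-29547 - w(-213, -171) = -29547 - (-213 + 221*(-171)) = -29547 - (-213 - 37791) = -29547 - 1*(-38004) = -29547 + 38004 = 8457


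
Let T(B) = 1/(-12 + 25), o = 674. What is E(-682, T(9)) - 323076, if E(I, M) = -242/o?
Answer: -108876733/337 ≈ -3.2308e+5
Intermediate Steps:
T(B) = 1/13
E(I, M) = -121/337 (E(I, M) = -242/674 = -242*1/674 = -121/337)
E(-682, T(9)) - 323076 = -121/337 - 323076 = -108876733/337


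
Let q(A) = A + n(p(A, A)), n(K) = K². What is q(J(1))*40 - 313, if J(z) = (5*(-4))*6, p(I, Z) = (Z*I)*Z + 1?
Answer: 119439221754927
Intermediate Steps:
p(I, Z) = 1 + I*Z² (p(I, Z) = (I*Z)*Z + 1 = I*Z² + 1 = 1 + I*Z²)
J(z) = -120 (J(z) = -20*6 = -120)
q(A) = A + (1 + A³)² (q(A) = A + (1 + A*A²)² = A + (1 + A³)²)
q(J(1))*40 - 313 = (-120 + (1 + (-120)³)²)*40 - 313 = (-120 + (1 - 1728000)²)*40 - 313 = (-120 + (-1727999)²)*40 - 313 = (-120 + 2985980544001)*40 - 313 = 2985980543881*40 - 313 = 119439221755240 - 313 = 119439221754927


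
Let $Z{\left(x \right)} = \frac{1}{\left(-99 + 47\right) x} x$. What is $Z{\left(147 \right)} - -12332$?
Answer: $\frac{641263}{52} \approx 12332.0$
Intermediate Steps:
$Z{\left(x \right)} = - \frac{1}{52}$ ($Z{\left(x \right)} = \frac{1}{\left(-52\right) x} x = - \frac{1}{52 x} x = - \frac{1}{52}$)
$Z{\left(147 \right)} - -12332 = - \frac{1}{52} - -12332 = - \frac{1}{52} + 12332 = \frac{641263}{52}$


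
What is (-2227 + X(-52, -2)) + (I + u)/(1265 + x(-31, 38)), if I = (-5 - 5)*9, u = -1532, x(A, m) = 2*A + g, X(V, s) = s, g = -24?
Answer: -2629613/1179 ≈ -2230.4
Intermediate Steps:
x(A, m) = -24 + 2*A (x(A, m) = 2*A - 24 = -24 + 2*A)
I = -90 (I = -10*9 = -90)
(-2227 + X(-52, -2)) + (I + u)/(1265 + x(-31, 38)) = (-2227 - 2) + (-90 - 1532)/(1265 + (-24 + 2*(-31))) = -2229 - 1622/(1265 + (-24 - 62)) = -2229 - 1622/(1265 - 86) = -2229 - 1622/1179 = -2629613/1179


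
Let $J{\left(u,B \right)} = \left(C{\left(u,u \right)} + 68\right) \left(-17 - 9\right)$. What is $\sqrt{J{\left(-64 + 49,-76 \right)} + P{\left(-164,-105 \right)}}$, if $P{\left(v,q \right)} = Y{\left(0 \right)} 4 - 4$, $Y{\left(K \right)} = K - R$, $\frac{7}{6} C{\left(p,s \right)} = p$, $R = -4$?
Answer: $\frac{4 i \sqrt{4354}}{7} \approx 37.706 i$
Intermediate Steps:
$C{\left(p,s \right)} = \frac{6 p}{7}$
$Y{\left(K \right)} = 4 + K$ ($Y{\left(K \right)} = K - -4 = K + 4 = 4 + K$)
$J{\left(u,B \right)} = -1768 - \frac{156 u}{7}$ ($J{\left(u,B \right)} = \left(\frac{6 u}{7} + 68\right) \left(-17 - 9\right) = \left(68 + \frac{6 u}{7}\right) \left(-26\right) = -1768 - \frac{156 u}{7}$)
$P{\left(v,q \right)} = 12$ ($P{\left(v,q \right)} = \left(4 + 0\right) 4 - 4 = 4 \cdot 4 - 4 = 16 - 4 = 12$)
$\sqrt{J{\left(-64 + 49,-76 \right)} + P{\left(-164,-105 \right)}} = \sqrt{\left(-1768 - \frac{156 \left(-64 + 49\right)}{7}\right) + 12} = \sqrt{\left(-1768 - - \frac{2340}{7}\right) + 12} = \sqrt{\left(-1768 + \frac{2340}{7}\right) + 12} = \sqrt{- \frac{10036}{7} + 12} = \sqrt{- \frac{9952}{7}} = \frac{4 i \sqrt{4354}}{7}$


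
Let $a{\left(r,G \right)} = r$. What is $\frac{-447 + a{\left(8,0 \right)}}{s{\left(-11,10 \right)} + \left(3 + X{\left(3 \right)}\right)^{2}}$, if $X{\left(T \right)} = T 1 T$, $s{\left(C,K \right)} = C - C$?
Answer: $- \frac{439}{144} \approx -3.0486$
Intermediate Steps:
$s{\left(C,K \right)} = 0$
$X{\left(T \right)} = T^{2}$ ($X{\left(T \right)} = T T = T^{2}$)
$\frac{-447 + a{\left(8,0 \right)}}{s{\left(-11,10 \right)} + \left(3 + X{\left(3 \right)}\right)^{2}} = \frac{-447 + 8}{0 + \left(3 + 3^{2}\right)^{2}} = - \frac{439}{0 + \left(3 + 9\right)^{2}} = - \frac{439}{0 + 12^{2}} = - \frac{439}{0 + 144} = - \frac{439}{144}$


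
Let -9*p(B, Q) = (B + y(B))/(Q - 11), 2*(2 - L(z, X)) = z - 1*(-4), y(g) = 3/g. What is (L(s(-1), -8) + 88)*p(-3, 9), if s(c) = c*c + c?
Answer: -176/9 ≈ -19.556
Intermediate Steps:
s(c) = c + c² (s(c) = c² + c = c + c²)
L(z, X) = -z/2 (L(z, X) = 2 - (z - 1*(-4))/2 = 2 - (z + 4)/2 = 2 - (4 + z)/2 = 2 + (-2 - z/2) = -z/2)
p(B, Q) = -(B + 3/B)/(9*(-11 + Q)) (p(B, Q) = -(B + 3/B)/(9*(Q - 11)) = -(B + 3/B)/(9*(-11 + Q)))
(L(s(-1), -8) + 88)*p(-3, 9) = (-(-1)*(1 - 1)/2 + 88)*((⅑)*(-3 - 1*(-3)²)/(-3*(-11 + 9))) = (-(-1)*0/2 + 88)*((⅑)*(-⅓)*(-3 - 1*9)/(-2)) = (-½*0 + 88)*((⅑)*(-⅓)*(-½)*(-3 - 9)) = (0 + 88)*((⅑)*(-⅓)*(-½)*(-12)) = 88*(-2/9) = -176/9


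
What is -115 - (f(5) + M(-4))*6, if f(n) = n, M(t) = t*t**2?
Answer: 239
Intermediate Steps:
M(t) = t**3
-115 - (f(5) + M(-4))*6 = -115 - (5 + (-4)**3)*6 = -115 - (5 - 64)*6 = -115 - (-59)*6 = -115 - 1*(-354) = -115 + 354 = 239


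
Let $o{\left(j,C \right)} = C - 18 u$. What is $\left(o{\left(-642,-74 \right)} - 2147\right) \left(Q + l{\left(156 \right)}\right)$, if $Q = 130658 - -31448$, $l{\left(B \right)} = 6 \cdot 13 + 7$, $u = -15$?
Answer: $-316434641$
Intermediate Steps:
$l{\left(B \right)} = 85$ ($l{\left(B \right)} = 78 + 7 = 85$)
$o{\left(j,C \right)} = 270 + C$ ($o{\left(j,C \right)} = C - 18 \left(-15\right) = C - -270 = C + 270 = 270 + C$)
$Q = 162106$ ($Q = 130658 + 31448 = 162106$)
$\left(o{\left(-642,-74 \right)} - 2147\right) \left(Q + l{\left(156 \right)}\right) = \left(\left(270 - 74\right) - 2147\right) \left(162106 + 85\right) = \left(196 - 2147\right) 162191 = \left(-1951\right) 162191 = -316434641$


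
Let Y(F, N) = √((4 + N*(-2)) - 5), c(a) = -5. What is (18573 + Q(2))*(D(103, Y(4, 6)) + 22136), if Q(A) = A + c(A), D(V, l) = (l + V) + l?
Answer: 412978230 + 37140*I*√13 ≈ 4.1298e+8 + 1.3391e+5*I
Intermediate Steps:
Y(F, N) = √(-1 - 2*N) (Y(F, N) = √((4 - 2*N) - 5) = √(-1 - 2*N))
D(V, l) = V + 2*l (D(V, l) = (V + l) + l = V + 2*l)
Q(A) = -5 + A (Q(A) = A - 5 = -5 + A)
(18573 + Q(2))*(D(103, Y(4, 6)) + 22136) = (18573 + (-5 + 2))*((103 + 2*√(-1 - 2*6)) + 22136) = (18573 - 3)*((103 + 2*√(-1 - 12)) + 22136) = 18570*((103 + 2*√(-13)) + 22136) = 18570*((103 + 2*(I*√13)) + 22136) = 18570*((103 + 2*I*√13) + 22136) = 18570*(22239 + 2*I*√13) = 412978230 + 37140*I*√13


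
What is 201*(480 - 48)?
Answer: 86832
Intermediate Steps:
201*(480 - 48) = 201*432 = 86832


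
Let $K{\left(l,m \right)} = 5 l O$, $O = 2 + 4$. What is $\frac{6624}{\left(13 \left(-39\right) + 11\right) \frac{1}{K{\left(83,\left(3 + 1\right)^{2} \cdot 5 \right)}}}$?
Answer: $- \frac{1030860}{31} \approx -33254.0$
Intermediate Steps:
$O = 6$
$K{\left(l,m \right)} = 30 l$ ($K{\left(l,m \right)} = 5 l 6 = 30 l$)
$\frac{6624}{\left(13 \left(-39\right) + 11\right) \frac{1}{K{\left(83,\left(3 + 1\right)^{2} \cdot 5 \right)}}} = \frac{6624}{\left(13 \left(-39\right) + 11\right) \frac{1}{30 \cdot 83}} = \frac{6624}{\left(-507 + 11\right) \frac{1}{2490}} = \frac{6624}{\left(-496\right) \frac{1}{2490}} = \frac{6624}{- \frac{248}{1245}} = 6624 \left(- \frac{1245}{248}\right) = - \frac{1030860}{31}$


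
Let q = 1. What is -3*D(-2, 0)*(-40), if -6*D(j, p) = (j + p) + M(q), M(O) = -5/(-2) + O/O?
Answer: -30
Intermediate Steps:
M(O) = 7/2 (M(O) = -5*(-½) + 1 = 5/2 + 1 = 7/2)
D(j, p) = -7/12 - j/6 - p/6 (D(j, p) = -((j + p) + 7/2)/6 = -(7/2 + j + p)/6 = -7/12 - j/6 - p/6)
-3*D(-2, 0)*(-40) = -3*(-7/12 - ⅙*(-2) - ⅙*0)*(-40) = -3*(-7/12 + ⅓ + 0)*(-40) = -3*(-¼)*(-40) = (¾)*(-40) = -30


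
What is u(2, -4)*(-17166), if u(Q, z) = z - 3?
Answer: 120162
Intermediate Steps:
u(Q, z) = -3 + z
u(2, -4)*(-17166) = (-3 - 4)*(-17166) = -7*(-17166) = 120162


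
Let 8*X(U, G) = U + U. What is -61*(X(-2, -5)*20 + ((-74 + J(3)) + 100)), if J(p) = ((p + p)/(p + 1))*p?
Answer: -2501/2 ≈ -1250.5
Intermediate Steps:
X(U, G) = U/4 (X(U, G) = (U + U)/8 = (2*U)/8 = U/4)
J(p) = 2*p²/(1 + p) (J(p) = ((2*p)/(1 + p))*p = (2*p/(1 + p))*p = 2*p²/(1 + p))
-61*(X(-2, -5)*20 + ((-74 + J(3)) + 100)) = -61*(((¼)*(-2))*20 + ((-74 + 2*3²/(1 + 3)) + 100)) = -61*(-½*20 + ((-74 + 2*9/4) + 100)) = -61*(-10 + ((-74 + 2*9*(¼)) + 100)) = -61*(-10 + ((-74 + 9/2) + 100)) = -61*(-10 + (-139/2 + 100)) = -61*(-10 + 61/2) = -61*41/2 = -2501/2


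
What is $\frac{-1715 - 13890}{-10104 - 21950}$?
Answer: $\frac{15605}{32054} \approx 0.48683$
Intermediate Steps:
$\frac{-1715 - 13890}{-10104 - 21950} = - \frac{15605}{-32054} = \left(-15605\right) \left(- \frac{1}{32054}\right) = \frac{15605}{32054}$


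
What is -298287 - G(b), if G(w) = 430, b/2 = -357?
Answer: -298717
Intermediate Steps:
b = -714 (b = 2*(-357) = -714)
-298287 - G(b) = -298287 - 1*430 = -298287 - 430 = -298717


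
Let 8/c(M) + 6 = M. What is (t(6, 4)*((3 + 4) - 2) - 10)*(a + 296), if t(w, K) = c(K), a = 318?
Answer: -18420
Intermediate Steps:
c(M) = 8/(-6 + M)
t(w, K) = 8/(-6 + K)
(t(6, 4)*((3 + 4) - 2) - 10)*(a + 296) = ((8/(-6 + 4))*((3 + 4) - 2) - 10)*(318 + 296) = ((8/(-2))*(7 - 2) - 10)*614 = ((8*(-1/2))*5 - 10)*614 = (-4*5 - 10)*614 = (-20 - 10)*614 = -30*614 = -18420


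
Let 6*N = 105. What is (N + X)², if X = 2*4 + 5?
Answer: 3721/4 ≈ 930.25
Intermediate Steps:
N = 35/2 (N = (⅙)*105 = 35/2 ≈ 17.500)
X = 13 (X = 8 + 5 = 13)
(N + X)² = (35/2 + 13)² = (61/2)² = 3721/4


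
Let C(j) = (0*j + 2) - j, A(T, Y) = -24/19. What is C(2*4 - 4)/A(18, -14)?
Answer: 19/12 ≈ 1.5833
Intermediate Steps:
A(T, Y) = -24/19 (A(T, Y) = -24*1/19 = -24/19)
C(j) = 2 - j (C(j) = (0 + 2) - j = 2 - j)
C(2*4 - 4)/A(18, -14) = (2 - (2*4 - 4))/(-24/19) = (2 - (8 - 4))*(-19/24) = (2 - 1*4)*(-19/24) = (2 - 4)*(-19/24) = -2*(-19/24) = 19/12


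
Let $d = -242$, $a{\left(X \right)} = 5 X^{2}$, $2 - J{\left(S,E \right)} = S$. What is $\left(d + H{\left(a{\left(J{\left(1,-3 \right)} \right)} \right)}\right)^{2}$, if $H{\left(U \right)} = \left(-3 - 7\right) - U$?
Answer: $66049$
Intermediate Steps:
$J{\left(S,E \right)} = 2 - S$
$H{\left(U \right)} = -10 - U$
$\left(d + H{\left(a{\left(J{\left(1,-3 \right)} \right)} \right)}\right)^{2} = \left(-242 - \left(10 + 5 \left(2 - 1\right)^{2}\right)\right)^{2} = \left(-242 - \left(10 + 5 \cdot 1^{2}\right)\right)^{2} = \left(-242 - \left(10 + 5 \cdot 1\right)\right)^{2} = \left(-242 - 15\right)^{2} = \left(-257\right)^{2} = 66049$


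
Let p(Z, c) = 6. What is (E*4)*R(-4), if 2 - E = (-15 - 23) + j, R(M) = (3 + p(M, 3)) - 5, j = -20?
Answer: 960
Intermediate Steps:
R(M) = 4 (R(M) = (3 + 6) - 5 = 9 - 5 = 4)
E = 60 (E = 2 - ((-15 - 23) - 20) = 2 - (-38 - 20) = 2 - 1*(-58) = 2 + 58 = 60)
(E*4)*R(-4) = (60*4)*4 = 240*4 = 960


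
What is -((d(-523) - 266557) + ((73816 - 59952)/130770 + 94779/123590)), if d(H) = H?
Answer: 431649660954241/1616186430 ≈ 2.6708e+5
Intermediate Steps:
-((d(-523) - 266557) + ((73816 - 59952)/130770 + 94779/123590)) = -((-523 - 266557) + ((73816 - 59952)/130770 + 94779/123590)) = -(-267080 + (13864*(1/130770) + 94779*(1/123590))) = -(-267080 + (6932/65385 + 94779/123590)) = -(-267080 + 1410770159/1616186430) = -1*(-431649660954241/1616186430) = 431649660954241/1616186430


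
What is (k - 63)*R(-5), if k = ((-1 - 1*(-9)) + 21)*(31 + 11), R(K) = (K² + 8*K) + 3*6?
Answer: 3465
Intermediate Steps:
R(K) = 18 + K² + 8*K (R(K) = (K² + 8*K) + 18 = 18 + K² + 8*K)
k = 1218 (k = ((-1 + 9) + 21)*42 = (8 + 21)*42 = 29*42 = 1218)
(k - 63)*R(-5) = (1218 - 63)*(18 + (-5)² + 8*(-5)) = 1155*(18 + 25 - 40) = 1155*3 = 3465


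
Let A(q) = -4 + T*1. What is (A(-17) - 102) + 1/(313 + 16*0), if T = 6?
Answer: -31299/313 ≈ -99.997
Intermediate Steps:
A(q) = 2 (A(q) = -4 + 6*1 = -4 + 6 = 2)
(A(-17) - 102) + 1/(313 + 16*0) = (2 - 102) + 1/(313 + 16*0) = -100 + 1/(313 + 0) = -100 + 1/313 = -31299/313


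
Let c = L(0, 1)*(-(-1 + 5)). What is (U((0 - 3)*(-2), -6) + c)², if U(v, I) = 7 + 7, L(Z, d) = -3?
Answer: 676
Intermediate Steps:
U(v, I) = 14
c = 12 (c = -(-3)*(-1 + 5) = -(-3)*4 = -3*(-4) = 12)
(U((0 - 3)*(-2), -6) + c)² = (14 + 12)² = 26² = 676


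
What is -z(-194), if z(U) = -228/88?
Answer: 57/22 ≈ 2.5909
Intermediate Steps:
z(U) = -57/22 (z(U) = -228*1/88 = -57/22)
-z(-194) = -1*(-57/22) = 57/22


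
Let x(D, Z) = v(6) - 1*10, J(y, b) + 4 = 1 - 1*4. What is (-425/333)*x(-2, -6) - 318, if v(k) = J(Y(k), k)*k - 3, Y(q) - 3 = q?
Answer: -82519/333 ≈ -247.80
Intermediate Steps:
Y(q) = 3 + q
J(y, b) = -7 (J(y, b) = -4 + (1 - 1*4) = -4 + (1 - 4) = -4 - 3 = -7)
v(k) = -3 - 7*k (v(k) = -7*k - 3 = -3 - 7*k)
x(D, Z) = -55 (x(D, Z) = (-3 - 7*6) - 1*10 = (-3 - 42) - 10 = -45 - 10 = -55)
(-425/333)*x(-2, -6) - 318 = -425/333*(-55) - 318 = 23375/333 - 318 = -82519/333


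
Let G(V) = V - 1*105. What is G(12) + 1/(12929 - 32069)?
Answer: -1780021/19140 ≈ -93.000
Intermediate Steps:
G(V) = -105 + V (G(V) = V - 105 = -105 + V)
G(12) + 1/(12929 - 32069) = (-105 + 12) + 1/(12929 - 32069) = -93 + 1/(-19140) = -93 - 1/19140 = -1780021/19140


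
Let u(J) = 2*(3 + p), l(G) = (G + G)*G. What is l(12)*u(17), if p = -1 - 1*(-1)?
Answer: 1728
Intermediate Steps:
l(G) = 2*G² (l(G) = (2*G)*G = 2*G²)
p = 0 (p = -1 + 1 = 0)
u(J) = 6 (u(J) = 2*(3 + 0) = 2*3 = 6)
l(12)*u(17) = (2*12²)*6 = (2*144)*6 = 288*6 = 1728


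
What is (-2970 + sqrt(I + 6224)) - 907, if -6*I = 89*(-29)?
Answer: -3877 + 5*sqrt(9582)/6 ≈ -3795.4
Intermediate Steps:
I = 2581/6 (I = -89*(-29)/6 = -1/6*(-2581) = 2581/6 ≈ 430.17)
(-2970 + sqrt(I + 6224)) - 907 = (-2970 + sqrt(2581/6 + 6224)) - 907 = (-2970 + sqrt(39925/6)) - 907 = (-2970 + 5*sqrt(9582)/6) - 907 = -3877 + 5*sqrt(9582)/6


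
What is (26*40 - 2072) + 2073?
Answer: 1041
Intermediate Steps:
(26*40 - 2072) + 2073 = (1040 - 2072) + 2073 = -1032 + 2073 = 1041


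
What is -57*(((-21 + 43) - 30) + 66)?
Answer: -3306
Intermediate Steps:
-57*(((-21 + 43) - 30) + 66) = -57*((22 - 30) + 66) = -57*(-8 + 66) = -57*58 = -3306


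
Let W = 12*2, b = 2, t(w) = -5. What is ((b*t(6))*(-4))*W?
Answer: 960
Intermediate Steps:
W = 24
((b*t(6))*(-4))*W = ((2*(-5))*(-4))*24 = -10*(-4)*24 = 40*24 = 960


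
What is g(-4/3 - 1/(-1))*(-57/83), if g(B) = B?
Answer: 19/83 ≈ 0.22892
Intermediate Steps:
g(-4/3 - 1/(-1))*(-57/83) = (-4/3 - 1/(-1))*(-57/83) = (-4*⅓ - 1*(-1))*(-57*1/83) = (-4/3 + 1)*(-57/83) = -⅓*(-57/83) = 19/83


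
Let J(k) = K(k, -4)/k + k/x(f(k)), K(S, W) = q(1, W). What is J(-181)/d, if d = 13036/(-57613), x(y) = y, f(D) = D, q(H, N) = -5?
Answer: -5358009/1179758 ≈ -4.5416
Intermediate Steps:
K(S, W) = -5
J(k) = 1 - 5/k (J(k) = -5/k + k/k = -5/k + 1 = 1 - 5/k)
d = -13036/57613 (d = 13036*(-1/57613) = -13036/57613 ≈ -0.22627)
J(-181)/d = ((-5 - 181)/(-181))/(-13036/57613) = -1/181*(-186)*(-57613/13036) = (186/181)*(-57613/13036) = -5358009/1179758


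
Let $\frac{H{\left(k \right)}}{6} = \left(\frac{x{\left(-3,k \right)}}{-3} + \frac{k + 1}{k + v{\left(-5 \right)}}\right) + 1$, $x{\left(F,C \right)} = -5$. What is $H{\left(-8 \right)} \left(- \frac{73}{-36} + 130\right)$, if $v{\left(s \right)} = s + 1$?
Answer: $\frac{61789}{24} \approx 2574.5$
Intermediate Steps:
$v{\left(s \right)} = 1 + s$
$H{\left(k \right)} = 16 + \frac{6 \left(1 + k\right)}{-4 + k}$ ($H{\left(k \right)} = 6 \left(\left(- \frac{5}{-3} + \frac{k + 1}{k + \left(1 - 5\right)}\right) + 1\right) = 6 \left(\left(\left(-5\right) \left(- \frac{1}{3}\right) + \frac{1 + k}{k - 4}\right) + 1\right) = 6 \left(\left(\frac{5}{3} + \frac{1 + k}{-4 + k}\right) + 1\right) = 6 \left(\frac{8}{3} + \frac{1 + k}{-4 + k}\right) = 16 + \frac{6 \left(1 + k\right)}{-4 + k}$)
$H{\left(-8 \right)} \left(- \frac{73}{-36} + 130\right) = \frac{2 \left(-29 + 11 \left(-8\right)\right)}{-4 - 8} \left(- \frac{73}{-36} + 130\right) = \frac{2 \left(-29 - 88\right)}{-12} \left(\left(-73\right) \left(- \frac{1}{36}\right) + 130\right) = 2 \left(- \frac{1}{12}\right) \left(-117\right) \left(\frac{73}{36} + 130\right) = \frac{39}{2} \cdot \frac{4753}{36} = \frac{61789}{24}$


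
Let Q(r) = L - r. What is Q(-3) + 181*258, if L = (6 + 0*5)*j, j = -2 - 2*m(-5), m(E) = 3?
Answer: 46653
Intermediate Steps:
j = -8 (j = -2 - 2*3 = -2 - 6 = -8)
L = -48 (L = (6 + 0*5)*(-8) = (6 + 0)*(-8) = 6*(-8) = -48)
Q(r) = -48 - r
Q(-3) + 181*258 = (-48 - 1*(-3)) + 181*258 = (-48 + 3) + 46698 = -45 + 46698 = 46653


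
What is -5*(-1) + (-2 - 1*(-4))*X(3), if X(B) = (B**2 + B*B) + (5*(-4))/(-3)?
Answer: 163/3 ≈ 54.333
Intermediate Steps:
X(B) = 20/3 + 2*B**2 (X(B) = (B**2 + B**2) - 20*(-1/3) = 2*B**2 + 20/3 = 20/3 + 2*B**2)
-5*(-1) + (-2 - 1*(-4))*X(3) = -5*(-1) + (-2 - 1*(-4))*(20/3 + 2*3**2) = 5 + (-2 + 4)*(20/3 + 2*9) = 5 + 2*(20/3 + 18) = 5 + 2*(74/3) = 5 + 148/3 = 163/3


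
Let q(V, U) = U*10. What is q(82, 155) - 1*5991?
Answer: -4441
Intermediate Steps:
q(V, U) = 10*U
q(82, 155) - 1*5991 = 10*155 - 1*5991 = 1550 - 5991 = -4441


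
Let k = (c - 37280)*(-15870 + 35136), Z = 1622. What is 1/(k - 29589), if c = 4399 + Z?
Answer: -1/602265483 ≈ -1.6604e-9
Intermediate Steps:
c = 6021 (c = 4399 + 1622 = 6021)
k = -602235894 (k = (6021 - 37280)*(-15870 + 35136) = -31259*19266 = -602235894)
1/(k - 29589) = 1/(-602235894 - 29589) = 1/(-602265483) = -1/602265483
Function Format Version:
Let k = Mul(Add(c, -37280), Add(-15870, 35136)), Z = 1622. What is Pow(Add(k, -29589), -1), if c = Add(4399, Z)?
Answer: Rational(-1, 602265483) ≈ -1.6604e-9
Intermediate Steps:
c = 6021 (c = Add(4399, 1622) = 6021)
k = -602235894 (k = Mul(Add(6021, -37280), Add(-15870, 35136)) = Mul(-31259, 19266) = -602235894)
Pow(Add(k, -29589), -1) = Pow(Add(-602235894, -29589), -1) = Pow(-602265483, -1) = Rational(-1, 602265483)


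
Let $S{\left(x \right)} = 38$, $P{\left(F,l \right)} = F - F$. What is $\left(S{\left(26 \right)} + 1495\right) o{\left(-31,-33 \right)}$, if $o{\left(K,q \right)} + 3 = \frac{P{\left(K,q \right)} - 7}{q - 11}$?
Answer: $- \frac{191625}{44} \approx -4355.1$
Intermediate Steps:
$P{\left(F,l \right)} = 0$
$o{\left(K,q \right)} = -3 - \frac{7}{-11 + q}$ ($o{\left(K,q \right)} = -3 + \frac{0 - 7}{q - 11} = -3 - \frac{7}{-11 + q}$)
$\left(S{\left(26 \right)} + 1495\right) o{\left(-31,-33 \right)} = \left(38 + 1495\right) \frac{26 - -99}{-11 - 33} = 1533 \frac{26 + 99}{-44} = 1533 \left(\left(- \frac{1}{44}\right) 125\right) = 1533 \left(- \frac{125}{44}\right) = - \frac{191625}{44}$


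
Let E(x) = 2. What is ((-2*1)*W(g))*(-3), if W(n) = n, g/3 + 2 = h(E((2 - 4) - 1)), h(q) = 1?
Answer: -18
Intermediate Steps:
g = -3 (g = -6 + 3*1 = -6 + 3 = -3)
((-2*1)*W(g))*(-3) = (-2*1*(-3))*(-3) = -2*(-3)*(-3) = 6*(-3) = -18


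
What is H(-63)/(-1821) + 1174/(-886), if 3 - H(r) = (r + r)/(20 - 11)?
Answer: -1076458/806703 ≈ -1.3344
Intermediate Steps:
H(r) = 3 - 2*r/9 (H(r) = 3 - (r + r)/(20 - 11) = 3 - 2*r/9)
H(-63)/(-1821) + 1174/(-886) = (3 - 2/9*(-63))/(-1821) + 1174/(-886) = (3 + 14)*(-1/1821) + 1174*(-1/886) = 17*(-1/1821) - 587/443 = -17/1821 - 587/443 = -1076458/806703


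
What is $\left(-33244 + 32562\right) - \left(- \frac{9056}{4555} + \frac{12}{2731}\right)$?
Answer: $- \frac{8459201534}{12439705} \approx -680.02$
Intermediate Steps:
$\left(-33244 + 32562\right) - \left(- \frac{9056}{4555} + \frac{12}{2731}\right) = -682 - - \frac{24677276}{12439705} = -682 + \left(\frac{9056}{4555} - \frac{12}{2731}\right) = -682 + \frac{24677276}{12439705} = - \frac{8459201534}{12439705}$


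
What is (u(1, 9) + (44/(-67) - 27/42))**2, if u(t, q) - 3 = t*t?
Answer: 6416089/879844 ≈ 7.2923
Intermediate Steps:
u(t, q) = 3 + t**2 (u(t, q) = 3 + t*t = 3 + t**2)
(u(1, 9) + (44/(-67) - 27/42))**2 = ((3 + 1**2) + (44/(-67) - 27/42))**2 = ((3 + 1) + (44*(-1/67) - 27*1/42))**2 = (4 + (-44/67 - 9/14))**2 = (4 - 1219/938)**2 = (2533/938)**2 = 6416089/879844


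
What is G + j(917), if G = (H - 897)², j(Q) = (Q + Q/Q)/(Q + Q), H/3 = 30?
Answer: 597195792/917 ≈ 6.5125e+5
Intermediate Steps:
H = 90 (H = 3*30 = 90)
j(Q) = (1 + Q)/(2*Q) (j(Q) = (Q + 1)/((2*Q)) = (1 + Q)*(1/(2*Q)) = (1 + Q)/(2*Q))
G = 651249 (G = (90 - 897)² = (-807)² = 651249)
G + j(917) = 651249 + (½)*(1 + 917)/917 = 651249 + (½)*(1/917)*918 = 651249 + 459/917 = 597195792/917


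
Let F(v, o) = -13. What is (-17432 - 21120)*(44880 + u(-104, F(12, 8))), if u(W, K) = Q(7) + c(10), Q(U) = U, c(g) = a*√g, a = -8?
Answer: -1730483624 + 308416*√10 ≈ -1.7295e+9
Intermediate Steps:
c(g) = -8*√g
u(W, K) = 7 - 8*√10
(-17432 - 21120)*(44880 + u(-104, F(12, 8))) = (-17432 - 21120)*(44880 + (7 - 8*√10)) = -38552*(44887 - 8*√10) = -1730483624 + 308416*√10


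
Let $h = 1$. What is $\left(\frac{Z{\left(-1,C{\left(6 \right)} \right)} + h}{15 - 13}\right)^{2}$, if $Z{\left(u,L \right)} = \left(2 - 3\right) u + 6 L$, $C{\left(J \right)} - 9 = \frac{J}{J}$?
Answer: $961$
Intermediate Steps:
$C{\left(J \right)} = 10$ ($C{\left(J \right)} = 9 + \frac{J}{J} = 9 + 1 = 10$)
$Z{\left(u,L \right)} = - u + 6 L$ ($Z{\left(u,L \right)} = \left(2 - 3\right) u + 6 L = - u + 6 L$)
$\left(\frac{Z{\left(-1,C{\left(6 \right)} \right)} + h}{15 - 13}\right)^{2} = \left(\frac{\left(\left(-1\right) \left(-1\right) + 6 \cdot 10\right) + 1}{15 - 13}\right)^{2} = \left(\frac{\left(1 + 60\right) + 1}{2}\right)^{2} = \left(\left(61 + 1\right) \frac{1}{2}\right)^{2} = \left(62 \cdot \frac{1}{2}\right)^{2} = 31^{2} = 961$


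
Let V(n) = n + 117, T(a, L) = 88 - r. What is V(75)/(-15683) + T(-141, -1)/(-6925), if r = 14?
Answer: -2490142/108604775 ≈ -0.022928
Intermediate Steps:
T(a, L) = 74 (T(a, L) = 88 - 1*14 = 88 - 14 = 74)
V(n) = 117 + n
V(75)/(-15683) + T(-141, -1)/(-6925) = (117 + 75)/(-15683) + 74/(-6925) = 192*(-1/15683) + 74*(-1/6925) = -192/15683 - 74/6925 = -2490142/108604775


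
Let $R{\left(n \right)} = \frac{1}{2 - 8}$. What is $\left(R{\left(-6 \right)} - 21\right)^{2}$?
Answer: $\frac{16129}{36} \approx 448.03$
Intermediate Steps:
$R{\left(n \right)} = - \frac{1}{6}$ ($R{\left(n \right)} = \frac{1}{2 - 8} = \frac{1}{-6} = - \frac{1}{6}$)
$\left(R{\left(-6 \right)} - 21\right)^{2} = \left(- \frac{1}{6} - 21\right)^{2} = \left(- \frac{127}{6}\right)^{2} = \frac{16129}{36}$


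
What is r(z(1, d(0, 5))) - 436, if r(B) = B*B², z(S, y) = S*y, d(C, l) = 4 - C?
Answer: -372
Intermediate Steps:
r(B) = B³
r(z(1, d(0, 5))) - 436 = (1*(4 - 1*0))³ - 436 = (1*(4 + 0))³ - 436 = (1*4)³ - 436 = 4³ - 436 = 64 - 436 = -372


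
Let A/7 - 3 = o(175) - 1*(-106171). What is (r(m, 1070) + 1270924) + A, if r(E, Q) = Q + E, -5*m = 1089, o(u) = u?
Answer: 10081096/5 ≈ 2.0162e+6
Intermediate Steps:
m = -1089/5 (m = -1/5*1089 = -1089/5 ≈ -217.80)
r(E, Q) = E + Q
A = 744443 (A = 21 + 7*(175 - 1*(-106171)) = 21 + 7*(175 + 106171) = 21 + 7*106346 = 21 + 744422 = 744443)
(r(m, 1070) + 1270924) + A = ((-1089/5 + 1070) + 1270924) + 744443 = (4261/5 + 1270924) + 744443 = 6358881/5 + 744443 = 10081096/5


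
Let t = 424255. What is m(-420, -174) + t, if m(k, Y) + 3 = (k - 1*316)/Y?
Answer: 36910292/87 ≈ 4.2426e+5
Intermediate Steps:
m(k, Y) = -3 + (-316 + k)/Y (m(k, Y) = -3 + (k - 1*316)/Y = -3 + (k - 316)/Y = -3 + (-316 + k)/Y)
m(-420, -174) + t = (-316 - 420 - 3*(-174))/(-174) + 424255 = -(-316 - 420 + 522)/174 + 424255 = -1/174*(-214) + 424255 = 107/87 + 424255 = 36910292/87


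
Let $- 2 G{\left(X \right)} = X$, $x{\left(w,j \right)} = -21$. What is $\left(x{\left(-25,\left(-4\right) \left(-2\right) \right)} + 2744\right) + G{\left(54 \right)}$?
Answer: $2696$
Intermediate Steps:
$G{\left(X \right)} = - \frac{X}{2}$
$\left(x{\left(-25,\left(-4\right) \left(-2\right) \right)} + 2744\right) + G{\left(54 \right)} = \left(-21 + 2744\right) - 27 = 2723 - 27 = 2696$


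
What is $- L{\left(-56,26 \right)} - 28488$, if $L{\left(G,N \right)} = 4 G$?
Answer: $-28264$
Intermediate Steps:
$- L{\left(-56,26 \right)} - 28488 = - 4 \left(-56\right) - 28488 = \left(-1\right) \left(-224\right) - 28488 = 224 - 28488 = -28264$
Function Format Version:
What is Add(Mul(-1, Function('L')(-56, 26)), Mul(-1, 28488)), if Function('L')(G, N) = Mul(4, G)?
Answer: -28264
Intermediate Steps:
Add(Mul(-1, Function('L')(-56, 26)), Mul(-1, 28488)) = Add(Mul(-1, Mul(4, -56)), Mul(-1, 28488)) = Add(Mul(-1, -224), -28488) = Add(224, -28488) = -28264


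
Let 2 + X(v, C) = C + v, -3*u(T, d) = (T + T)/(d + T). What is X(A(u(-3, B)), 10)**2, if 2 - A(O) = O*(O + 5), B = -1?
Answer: 2401/16 ≈ 150.06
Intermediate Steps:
u(T, d) = -2*T/(3*(T + d)) (u(T, d) = -(T + T)/(3*(d + T)) = -2*T/(3*(T + d)))
A(O) = 2 - O*(5 + O) (A(O) = 2 - O*(O + 5) = 2 - O*(5 + O))
X(v, C) = -2 + C + v (X(v, C) = -2 + (C + v) = -2 + C + v)
X(A(u(-3, B)), 10)**2 = (-2 + 10 + (2 - (-2*(-3)/(3*(-3) + 3*(-1)))**2 - (-10)*(-3)/(3*(-3) + 3*(-1))))**2 = (-2 + 10 + (2 - (-2*(-3)/(-9 - 3))**2 - (-10)*(-3)/(-9 - 3)))**2 = (-2 + 10 + (2 - (-2*(-3)/(-12))**2 - (-10)*(-3)/(-12)))**2 = (-2 + 10 + (2 - (-2*(-3)*(-1/12))**2 - (-10)*(-3)*(-1)/12))**2 = (-2 + 10 + (2 - (-1/2)**2 - 5*(-1/2)))**2 = (-2 + 10 + (2 - 1*1/4 + 5/2))**2 = (-2 + 10 + (2 - 1/4 + 5/2))**2 = (-2 + 10 + 17/4)**2 = (49/4)**2 = 2401/16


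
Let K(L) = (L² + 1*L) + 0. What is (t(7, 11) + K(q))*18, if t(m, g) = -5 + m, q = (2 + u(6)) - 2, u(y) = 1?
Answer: 72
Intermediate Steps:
q = 1 (q = (2 + 1) - 2 = 3 - 2 = 1)
K(L) = L + L² (K(L) = (L² + L) + 0 = (L + L²) + 0 = L + L²)
(t(7, 11) + K(q))*18 = ((-5 + 7) + 1*(1 + 1))*18 = (2 + 1*2)*18 = (2 + 2)*18 = 4*18 = 72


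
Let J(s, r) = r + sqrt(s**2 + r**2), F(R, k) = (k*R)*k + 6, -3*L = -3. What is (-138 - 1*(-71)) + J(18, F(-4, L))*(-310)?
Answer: -687 - 620*sqrt(82) ≈ -6301.3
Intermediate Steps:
L = 1 (L = -1/3*(-3) = 1)
F(R, k) = 6 + R*k**2 (F(R, k) = (R*k)*k + 6 = R*k**2 + 6 = 6 + R*k**2)
J(s, r) = r + sqrt(r**2 + s**2)
(-138 - 1*(-71)) + J(18, F(-4, L))*(-310) = (-138 - 1*(-71)) + ((6 - 4*1**2) + sqrt((6 - 4*1**2)**2 + 18**2))*(-310) = (-138 + 71) + ((6 - 4*1) + sqrt((6 - 4*1)**2 + 324))*(-310) = -67 + ((6 - 4) + sqrt((6 - 4)**2 + 324))*(-310) = -67 + (2 + sqrt(2**2 + 324))*(-310) = -67 + (2 + sqrt(4 + 324))*(-310) = -67 + (2 + sqrt(328))*(-310) = -67 + (2 + 2*sqrt(82))*(-310) = -67 + (-620 - 620*sqrt(82)) = -687 - 620*sqrt(82)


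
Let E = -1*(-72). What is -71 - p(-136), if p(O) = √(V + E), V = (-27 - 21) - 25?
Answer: -71 - I ≈ -71.0 - 1.0*I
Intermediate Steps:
V = -73 (V = -48 - 25 = -73)
E = 72
p(O) = I (p(O) = √(-73 + 72) = √(-1) = I)
-71 - p(-136) = -71 - I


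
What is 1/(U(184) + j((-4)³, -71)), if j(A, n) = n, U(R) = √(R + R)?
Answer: -71/4673 - 4*√23/4673 ≈ -0.019299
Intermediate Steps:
U(R) = √2*√R (U(R) = √(2*R) = √2*√R)
1/(U(184) + j((-4)³, -71)) = 1/(√2*√184 - 71) = 1/(√2*(2*√46) - 71) = 1/(4*√23 - 71) = 1/(-71 + 4*√23)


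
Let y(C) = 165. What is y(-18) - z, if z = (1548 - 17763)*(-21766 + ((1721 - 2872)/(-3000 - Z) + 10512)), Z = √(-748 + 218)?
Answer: 15*(-12165563*√530 + 36495444769*I)/(√530 - 3000*I) ≈ -1.8248e+8 - 47.738*I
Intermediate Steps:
Z = I*√530 (Z = √(-530) = I*√530 ≈ 23.022*I)
z = 182483610 + 18663465/(-3000 - I*√530) (z = (1548 - 17763)*(-21766 + ((1721 - 2872)/(-3000 - I*√530) + 10512)) = -16215*(-21766 + (-1151/(-3000 - I*√530) + 10512)) = -16215*(-21766 + (10512 - 1151/(-3000 - I*√530))) = -16215*(-11254 - 1151/(-3000 - I*√530)) = 182483610 + 18663465/(-3000 - I*√530) ≈ 1.8248e+8 + 47.738*I)
y(-18) - z = 165 - (164239321591830/900053 + 3732693*I*√530/1800106) = 165 + (-164239321591830/900053 - 3732693*I*√530/1800106) = -164239173083085/900053 - 3732693*I*√530/1800106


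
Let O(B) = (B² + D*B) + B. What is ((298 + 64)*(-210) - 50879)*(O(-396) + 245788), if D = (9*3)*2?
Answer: -48326184776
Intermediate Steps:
D = 54 (D = 27*2 = 54)
O(B) = B² + 55*B (O(B) = (B² + 54*B) + B = B² + 55*B)
((298 + 64)*(-210) - 50879)*(O(-396) + 245788) = ((298 + 64)*(-210) - 50879)*(-396*(55 - 396) + 245788) = (362*(-210) - 50879)*(-396*(-341) + 245788) = (-76020 - 50879)*(135036 + 245788) = -126899*380824 = -48326184776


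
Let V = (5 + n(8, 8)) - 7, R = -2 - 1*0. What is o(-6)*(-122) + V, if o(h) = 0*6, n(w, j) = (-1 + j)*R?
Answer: -16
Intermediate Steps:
R = -2 (R = -2 + 0 = -2)
n(w, j) = 2 - 2*j (n(w, j) = (-1 + j)*(-2) = 2 - 2*j)
o(h) = 0
V = -16 (V = (5 + (2 - 2*8)) - 7 = (5 + (2 - 16)) - 7 = (5 - 14) - 7 = -9 - 7 = -16)
o(-6)*(-122) + V = 0*(-122) - 16 = 0 - 16 = -16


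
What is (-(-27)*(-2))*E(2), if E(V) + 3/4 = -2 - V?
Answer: 513/2 ≈ 256.50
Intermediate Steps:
E(V) = -11/4 - V (E(V) = -¾ + (-2 - V) = -11/4 - V)
(-(-27)*(-2))*E(2) = (-(-27)*(-2))*(-11/4 - 1*2) = (-9*6)*(-11/4 - 2) = -54*(-19/4) = 513/2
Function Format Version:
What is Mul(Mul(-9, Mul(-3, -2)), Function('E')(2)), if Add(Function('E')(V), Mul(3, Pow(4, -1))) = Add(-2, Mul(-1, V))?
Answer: Rational(513, 2) ≈ 256.50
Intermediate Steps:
Function('E')(V) = Add(Rational(-11, 4), Mul(-1, V)) (Function('E')(V) = Add(Rational(-3, 4), Add(-2, Mul(-1, V))) = Add(Rational(-11, 4), Mul(-1, V)))
Mul(Mul(-9, Mul(-3, -2)), Function('E')(2)) = Mul(Mul(-9, Mul(-3, -2)), Add(Rational(-11, 4), Mul(-1, 2))) = Mul(Mul(-9, 6), Add(Rational(-11, 4), -2)) = Mul(-54, Rational(-19, 4)) = Rational(513, 2)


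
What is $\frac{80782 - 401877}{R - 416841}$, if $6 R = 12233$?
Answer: $\frac{1926570}{2488813} \approx 0.77409$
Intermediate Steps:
$R = \frac{12233}{6}$ ($R = \frac{1}{6} \cdot 12233 = \frac{12233}{6} \approx 2038.8$)
$\frac{80782 - 401877}{R - 416841} = \frac{80782 - 401877}{\frac{12233}{6} - 416841} = - \frac{321095}{- \frac{2488813}{6}} = \left(-321095\right) \left(- \frac{6}{2488813}\right) = \frac{1926570}{2488813}$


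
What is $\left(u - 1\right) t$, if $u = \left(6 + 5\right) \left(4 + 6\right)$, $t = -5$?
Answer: $-545$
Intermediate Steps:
$u = 110$ ($u = 11 \cdot 10 = 110$)
$\left(u - 1\right) t = \left(110 - 1\right) \left(-5\right) = 109 \left(-5\right) = -545$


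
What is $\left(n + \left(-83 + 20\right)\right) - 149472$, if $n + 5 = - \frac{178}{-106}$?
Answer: $- \frac{7925531}{53} \approx -1.4954 \cdot 10^{5}$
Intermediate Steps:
$n = - \frac{176}{53}$ ($n = -5 - \frac{178}{-106} = -5 - - \frac{89}{53} = -5 + \frac{89}{53} = - \frac{176}{53} \approx -3.3208$)
$\left(n + \left(-83 + 20\right)\right) - 149472 = \left(- \frac{176}{53} + \left(-83 + 20\right)\right) - 149472 = \left(- \frac{176}{53} - 63\right) - 149472 = - \frac{3515}{53} - 149472 = - \frac{7925531}{53}$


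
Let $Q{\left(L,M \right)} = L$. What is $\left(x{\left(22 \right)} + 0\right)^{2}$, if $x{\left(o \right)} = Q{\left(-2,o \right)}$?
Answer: $4$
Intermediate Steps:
$x{\left(o \right)} = -2$
$\left(x{\left(22 \right)} + 0\right)^{2} = \left(-2 + 0\right)^{2} = \left(-2\right)^{2} = 4$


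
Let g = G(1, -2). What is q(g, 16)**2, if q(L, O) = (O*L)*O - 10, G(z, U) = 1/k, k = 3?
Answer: 51076/9 ≈ 5675.1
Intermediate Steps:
G(z, U) = 1/3
g = 1/3 ≈ 0.33333
q(L, O) = -10 + L*O**2 (q(L, O) = (L*O)*O - 10 = L*O**2 - 10 = -10 + L*O**2)
q(g, 16)**2 = (-10 + (1/3)*16**2)**2 = (-10 + (1/3)*256)**2 = (-10 + 256/3)**2 = (226/3)**2 = 51076/9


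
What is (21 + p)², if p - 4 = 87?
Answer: 12544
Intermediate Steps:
p = 91 (p = 4 + 87 = 91)
(21 + p)² = (21 + 91)² = 112² = 12544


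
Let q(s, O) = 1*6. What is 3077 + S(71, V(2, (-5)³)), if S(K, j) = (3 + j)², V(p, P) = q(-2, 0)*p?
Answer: 3302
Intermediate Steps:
q(s, O) = 6
V(p, P) = 6*p
3077 + S(71, V(2, (-5)³)) = 3077 + (3 + 6*2)² = 3077 + (3 + 12)² = 3077 + 15² = 3077 + 225 = 3302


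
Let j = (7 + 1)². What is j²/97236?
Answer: 1024/24309 ≈ 0.042124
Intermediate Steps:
j = 64 (j = 8² = 64)
j²/97236 = 64²/97236 = 4096*(1/97236) = 1024/24309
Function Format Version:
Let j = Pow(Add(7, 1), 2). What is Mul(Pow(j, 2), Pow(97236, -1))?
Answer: Rational(1024, 24309) ≈ 0.042124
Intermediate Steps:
j = 64 (j = Pow(8, 2) = 64)
Mul(Pow(j, 2), Pow(97236, -1)) = Mul(Pow(64, 2), Pow(97236, -1)) = Mul(4096, Rational(1, 97236)) = Rational(1024, 24309)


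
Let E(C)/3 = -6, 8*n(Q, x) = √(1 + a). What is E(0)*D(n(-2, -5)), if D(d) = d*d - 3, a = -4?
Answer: 1755/32 ≈ 54.844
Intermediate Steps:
n(Q, x) = I*√3/8 (n(Q, x) = √(1 - 4)/8 = √(-3)/8 = (I*√3)/8 = I*√3/8)
E(C) = -18 (E(C) = 3*(-6) = -18)
D(d) = -3 + d² (D(d) = d² - 3 = -3 + d²)
E(0)*D(n(-2, -5)) = -18*(-3 + (I*√3/8)²) = -18*(-3 - 3/64) = -18*(-195/64) = 1755/32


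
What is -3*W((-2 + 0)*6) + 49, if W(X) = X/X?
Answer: 46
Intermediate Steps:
W(X) = 1
-3*W((-2 + 0)*6) + 49 = -3*1 + 49 = -3 + 49 = 46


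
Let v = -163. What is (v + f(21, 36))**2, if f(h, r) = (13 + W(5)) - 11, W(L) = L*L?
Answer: 18496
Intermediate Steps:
W(L) = L**2
f(h, r) = 27 (f(h, r) = (13 + 5**2) - 11 = (13 + 25) - 11 = 38 - 11 = 27)
(v + f(21, 36))**2 = (-163 + 27)**2 = (-136)**2 = 18496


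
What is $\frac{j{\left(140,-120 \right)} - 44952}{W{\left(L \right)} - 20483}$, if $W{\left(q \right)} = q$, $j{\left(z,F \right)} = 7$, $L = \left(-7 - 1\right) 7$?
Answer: $\frac{44945}{20539} \approx 2.1883$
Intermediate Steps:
$L = -56$ ($L = \left(-8\right) 7 = -56$)
$\frac{j{\left(140,-120 \right)} - 44952}{W{\left(L \right)} - 20483} = \frac{7 - 44952}{-56 - 20483} = - \frac{44945}{-20539} = \left(-44945\right) \left(- \frac{1}{20539}\right) = \frac{44945}{20539}$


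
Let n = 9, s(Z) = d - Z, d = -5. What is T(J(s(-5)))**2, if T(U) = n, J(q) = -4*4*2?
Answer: 81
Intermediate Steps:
s(Z) = -5 - Z
J(q) = -32 (J(q) = -16*2 = -32)
T(U) = 9
T(J(s(-5)))**2 = 9**2 = 81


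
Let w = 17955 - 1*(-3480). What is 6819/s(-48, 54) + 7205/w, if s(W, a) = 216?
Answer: 3282701/102888 ≈ 31.906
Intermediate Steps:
w = 21435 (w = 17955 + 3480 = 21435)
6819/s(-48, 54) + 7205/w = 6819/216 + 7205/21435 = 6819*(1/216) + 7205*(1/21435) = 2273/72 + 1441/4287 = 3282701/102888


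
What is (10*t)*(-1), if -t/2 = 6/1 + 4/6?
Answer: 400/3 ≈ 133.33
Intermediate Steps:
t = -40/3 (t = -2*(6/1 + 4/6) = -2*(6*1 + 4*(⅙)) = -2*(6 + ⅔) = -2*20/3 = -40/3 ≈ -13.333)
(10*t)*(-1) = (10*(-40/3))*(-1) = -400/3*(-1) = 400/3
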